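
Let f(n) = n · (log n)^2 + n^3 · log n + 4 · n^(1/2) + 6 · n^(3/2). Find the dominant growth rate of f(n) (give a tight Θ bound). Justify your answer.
f(n) ∈ Θ(n^3 · log n)

Compare the terms by growth order. For large n, n^a · (log n)^b dominates n^a' · (log n)^b' iff a > a', or (a = a' and b > b'). Ranking the 4 terms shows the dominant one is n^3 · log n. Hence f(n) ∈ Θ(n^3 · log n).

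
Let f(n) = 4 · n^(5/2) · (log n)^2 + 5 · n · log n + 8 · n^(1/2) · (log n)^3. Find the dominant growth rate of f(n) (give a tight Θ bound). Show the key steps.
f(n) ∈ Θ(n^(5/2) · (log n)^2)

Compare the terms by growth order. For large n, n^a · (log n)^b dominates n^a' · (log n)^b' iff a > a', or (a = a' and b > b'). Ranking the 3 terms shows the dominant one is 4 · n^(5/2) · (log n)^2. Hence f(n) ∈ Θ(n^(5/2) · (log n)^2).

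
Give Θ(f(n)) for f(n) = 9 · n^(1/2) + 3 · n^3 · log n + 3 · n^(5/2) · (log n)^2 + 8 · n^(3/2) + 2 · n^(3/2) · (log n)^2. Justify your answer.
f(n) ∈ Θ(n^3 · log n)

Compare the terms by growth order. For large n, n^a · (log n)^b dominates n^a' · (log n)^b' iff a > a', or (a = a' and b > b'). Ranking the 5 terms shows the dominant one is 3 · n^3 · log n. Hence f(n) ∈ Θ(n^3 · log n).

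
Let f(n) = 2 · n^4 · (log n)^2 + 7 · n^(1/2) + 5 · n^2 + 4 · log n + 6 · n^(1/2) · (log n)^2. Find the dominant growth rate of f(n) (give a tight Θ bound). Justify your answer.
f(n) ∈ Θ(n^4 · (log n)^2)

Compare the terms by growth order. For large n, n^a · (log n)^b dominates n^a' · (log n)^b' iff a > a', or (a = a' and b > b'). Ranking the 5 terms shows the dominant one is 2 · n^4 · (log n)^2. Hence f(n) ∈ Θ(n^4 · (log n)^2).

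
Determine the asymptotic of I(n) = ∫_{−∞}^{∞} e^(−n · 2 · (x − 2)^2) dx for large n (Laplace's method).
I(n) = sqrt(π/(2n))

Here φ(x) = 2 · (x − 2)^2 has its unique minimum at x* = 2 with φ(x*) = 0 and φ''(x*) = 4. Laplace's method gives
  I(n) ~ e^(−n φ(x*)) · sqrt(2π / (n · φ''(x*))) = sqrt(2π / (4n)) = sqrt(π/(2n)).
This is exact: substituting u = (x − 2)·sqrt(2n) gives I(n) = (1/sqrt(2n)) ∫_{−∞}^{∞} e^(−u^2) du = sqrt(π/(2n)).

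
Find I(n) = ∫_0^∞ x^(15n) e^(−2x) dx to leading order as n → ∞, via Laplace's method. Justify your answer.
I(n) ~ (sqrt(2π·15n) / 2) · (15n/(2e))^(15n)

Write the integrand as exp(15n ln x − 2x) and set f(x) = 15n ln x − 2x. Then f'(x) = 15n/x − 2 = 0 at x* = 15n/2, and f''(x*) = −15n/x*^2 = −2^2/(15n). Laplace's method (interior maximum) gives
  I(n) ~ e^(f(x*)) · sqrt(2π / |f''(x*)|)
        = exp(15n ln(15n/2) − 15n) · sqrt(2π · 15n / 2^2)
        = (15n/2)^(15n) e^(−15n) · sqrt(2π·15n) / 2
        = (sqrt(2π·15n) / 2) · (15n/(2e))^(15n).
This matches Γ(15n+1)/2^(15n+1) with Stirling applied to Γ.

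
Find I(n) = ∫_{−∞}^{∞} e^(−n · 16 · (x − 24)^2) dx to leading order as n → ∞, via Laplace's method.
I(n) = sqrt(π/(16n))

Here φ(x) = 16 · (x − 24)^2 has its unique minimum at x* = 24 with φ(x*) = 0 and φ''(x*) = 32. Laplace's method gives
  I(n) ~ e^(−n φ(x*)) · sqrt(2π / (n · φ''(x*))) = sqrt(2π / (32n)) = sqrt(π/(16n)).
This is exact: substituting u = (x − 24)·sqrt(16n) gives I(n) = (1/sqrt(16n)) ∫_{−∞}^{∞} e^(−u^2) du = sqrt(π/(16n)).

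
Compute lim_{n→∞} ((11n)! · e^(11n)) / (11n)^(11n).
lim = ∞

Stirling: (11n)! ~ sqrt(2π·11n) · (11n/e)^(11n). Hence
  (11n)! · e^(11n) / (11n)^(11n) ~ sqrt(2π·11n) = sqrt(2π·11) · sqrt(n) → ∞.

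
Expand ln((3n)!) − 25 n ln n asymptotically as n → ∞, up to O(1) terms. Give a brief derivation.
ln((3n)!) − 25 n ln n = −22 n ln n + 3(ln 3 − 1) n + (1/2) ln(2π·3n) + O(1/n)

Stirling: ln((3n)!) = 3n ln(3n) − 3n + (1/2) ln(2π·3n) + O(1/n).
Expand 3n ln(3n) = 3n (ln n + ln 3) = 3n ln n + 3n ln 3.
Subtract 25n ln n: leading term is (3 − 25) n ln n = −22 n ln n. The next term is 3n ln 3 − 3n = 3(ln 3 − 1) n. Then the (1/2) ln(2π·3n) correction.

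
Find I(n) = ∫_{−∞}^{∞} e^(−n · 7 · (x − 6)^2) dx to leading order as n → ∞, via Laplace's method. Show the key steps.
I(n) = sqrt(π/(7n))

Here φ(x) = 7 · (x − 6)^2 has its unique minimum at x* = 6 with φ(x*) = 0 and φ''(x*) = 14. Laplace's method gives
  I(n) ~ e^(−n φ(x*)) · sqrt(2π / (n · φ''(x*))) = sqrt(2π / (14n)) = sqrt(π/(7n)).
This is exact: substituting u = (x − 6)·sqrt(7n) gives I(n) = (1/sqrt(7n)) ∫_{−∞}^{∞} e^(−u^2) du = sqrt(π/(7n)).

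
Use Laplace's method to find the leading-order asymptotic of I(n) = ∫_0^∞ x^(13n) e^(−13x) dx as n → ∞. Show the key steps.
I(n) ~ (sqrt(2π·13n) / 13) · (13n/(13e))^(13n)

Write the integrand as exp(13n ln x − 13x) and set f(x) = 13n ln x − 13x. Then f'(x) = 13n/x − 13 = 0 at x* = 13n/13, and f''(x*) = −13n/x*^2 = −13^2/(13n). Laplace's method (interior maximum) gives
  I(n) ~ e^(f(x*)) · sqrt(2π / |f''(x*)|)
        = exp(13n ln(13n/13) − 13n) · sqrt(2π · 13n / 13^2)
        = (13n/13)^(13n) e^(−13n) · sqrt(2π·13n) / 13
        = (sqrt(2π·13n) / 13) · (13n/(13e))^(13n).
This matches Γ(13n+1)/13^(13n+1) with Stirling applied to Γ.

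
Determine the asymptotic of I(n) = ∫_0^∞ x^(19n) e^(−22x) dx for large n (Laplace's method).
I(n) ~ (sqrt(2π·19n) / 22) · (19n/(22e))^(19n)

Write the integrand as exp(19n ln x − 22x) and set f(x) = 19n ln x − 22x. Then f'(x) = 19n/x − 22 = 0 at x* = 19n/22, and f''(x*) = −19n/x*^2 = −22^2/(19n). Laplace's method (interior maximum) gives
  I(n) ~ e^(f(x*)) · sqrt(2π / |f''(x*)|)
        = exp(19n ln(19n/22) − 19n) · sqrt(2π · 19n / 22^2)
        = (19n/22)^(19n) e^(−19n) · sqrt(2π·19n) / 22
        = (sqrt(2π·19n) / 22) · (19n/(22e))^(19n).
This matches Γ(19n+1)/22^(19n+1) with Stirling applied to Γ.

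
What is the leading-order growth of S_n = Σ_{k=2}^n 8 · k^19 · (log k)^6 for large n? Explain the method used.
S_n ~ 2 · n^20 · (log n)^6 / 5

By integral comparison, S_n = ∫_1^n 8 · x^19 · (log x)^6 dx + O(n^19 · (log n)^6). For the integral, the leading term of ∫_1^n x^19 (log x)^6 dx is n^20/20 · (log n)^6 (by repeated integration by parts; each step lowers the log-exponent and produces a relatively O(1/log n) correction). Hence S_n ~ 2 · n^20 · (log n)^6 / 5.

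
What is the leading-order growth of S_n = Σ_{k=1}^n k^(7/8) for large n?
S_n ~ (8/15) · n^(15/8)

Integral comparison: Σ_{k=1}^n k^(7/8) = ∫_0^n x^(7/8) dx + O(n^(7/8)). The integral is n^(1 + 7/8) / (1 + 7/8) = n^((7+8)/8) / ((7+8)/8) = (8/15) · n^(15/8).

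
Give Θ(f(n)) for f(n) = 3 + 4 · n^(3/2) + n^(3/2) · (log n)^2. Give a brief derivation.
f(n) ∈ Θ(n^(3/2) · (log n)^2)

Compare the terms by growth order. For large n, n^a · (log n)^b dominates n^a' · (log n)^b' iff a > a', or (a = a' and b > b'). Ranking the 3 terms shows the dominant one is n^(3/2) · (log n)^2. Hence f(n) ∈ Θ(n^(3/2) · (log n)^2).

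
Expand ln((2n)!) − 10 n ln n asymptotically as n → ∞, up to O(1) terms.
ln((2n)!) − 10 n ln n = −8 n ln n + 2(ln 2 − 1) n + (1/2) ln(2π·2n) + O(1/n)

Stirling: ln((2n)!) = 2n ln(2n) − 2n + (1/2) ln(2π·2n) + O(1/n).
Expand 2n ln(2n) = 2n (ln n + ln 2) = 2n ln n + 2n ln 2.
Subtract 10n ln n: leading term is (2 − 10) n ln n = −8 n ln n. The next term is 2n ln 2 − 2n = 2(ln 2 − 1) n. Then the (1/2) ln(2π·2n) correction.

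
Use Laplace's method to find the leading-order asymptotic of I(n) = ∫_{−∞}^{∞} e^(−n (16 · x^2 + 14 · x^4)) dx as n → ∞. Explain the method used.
I(n) ~ sqrt(π/(16n))

φ(x) = 16 · x^2 + 14 · x^4 has its unique global minimum at x* = 0 (since φ'(x) = 32x + 56x^3 = 0 only at x = 0 for real x with both coefficients positive, and φ → ∞ as |x| → ∞). At x* = 0, φ(0) = 0 and φ''(0) = 32. Laplace's method then gives
  I(n) ~ sqrt(2π / (n · φ''(0))) · e^(−n φ(0)) = sqrt(2π / (32n)) = sqrt(π/(16n)).
The 14 · x^4 term contributes only at subleading order (an O(1/n) relative correction).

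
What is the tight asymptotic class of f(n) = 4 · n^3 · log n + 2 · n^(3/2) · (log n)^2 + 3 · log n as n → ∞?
f(n) ∈ Θ(n^3 · log n)

Compare the terms by growth order. For large n, n^a · (log n)^b dominates n^a' · (log n)^b' iff a > a', or (a = a' and b > b'). Ranking the 3 terms shows the dominant one is 4 · n^3 · log n. Hence f(n) ∈ Θ(n^3 · log n).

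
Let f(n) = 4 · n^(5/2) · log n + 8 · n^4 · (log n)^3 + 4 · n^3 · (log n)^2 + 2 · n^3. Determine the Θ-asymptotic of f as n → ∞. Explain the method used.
f(n) ∈ Θ(n^4 · (log n)^3)

Compare the terms by growth order. For large n, n^a · (log n)^b dominates n^a' · (log n)^b' iff a > a', or (a = a' and b > b'). Ranking the 4 terms shows the dominant one is 8 · n^4 · (log n)^3. Hence f(n) ∈ Θ(n^4 · (log n)^3).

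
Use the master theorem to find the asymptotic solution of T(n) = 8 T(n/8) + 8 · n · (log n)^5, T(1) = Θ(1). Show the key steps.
T(n) = Θ(n · (log n)^6)

Here log_8 8 = 1 and f(n) = 8 · n · (log n)^5 = Θ(n^(log_8 8) · (log n)^5). This is the extended Case 2 of the master theorem (f matches the critical exponent up to log factors), giving T(n) = Θ(n^(log_8 8) · (log n)^(5+1)) = Θ(n · (log n)^6).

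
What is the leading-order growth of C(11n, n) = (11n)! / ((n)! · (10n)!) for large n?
C(11n, n) ~ (285311670611/10000000000)^(n) · sqrt(11/(20π·n))

Write N = n. Apply Stirling to each factorial:
  (11N)! ~ sqrt(2π·11N) · (11N/e)^(11N),
  N! ~ sqrt(2π N) · (N/e)^N,
  (10N)! ~ sqrt(2π·10N) · (10N/e)^(10N).
The exponential factors combine to (11N)^(11N) / (N^N · (10N)^(10N)) = 11^(11N)/10^(10N) = (11^11/10^10)^N = (285311670611/10000000000)^N.
The square-root prefactors combine to sqrt(2π·11N) / (sqrt(2π N)·sqrt(2π·10N)) = sqrt(11 / (2π·10·N)) = sqrt(11/(20π·n)).
Substituting N = n: C(11n, n) ~ (285311670611/10000000000)^(n) · sqrt(11/(20π·n)).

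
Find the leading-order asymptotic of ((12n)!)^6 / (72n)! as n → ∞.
((12n)!)^6/(72n)! ~ ((2π·12n)^(5/2) / sqrt(6)) · 6^(−6·12n)  →  0

Write N = 12n. Stirling: N! ~ sqrt(2π N)(N/e)^N and (6N)! ~ sqrt(2π·6N)·(6N/e)^(6N).
  (N!)^6/(6N)! ~ (2π N)^(6/2) (N/e)^(6N) / [sqrt(2π·6N) (6N/e)^(6N)]
     = (2π N)^(6/2) / sqrt(2π·6N) · (N/(6N))^(6N)
     = (2π N)^((6−1)/2) / sqrt(6) · 6^(−6N).
Since 6^6 > 1, the factor 6^(−6N) decays exponentially, so the ratio → 0. Substituting N = 12n gives the stated form.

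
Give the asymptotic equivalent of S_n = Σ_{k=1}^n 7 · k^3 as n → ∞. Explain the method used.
S_n ~ 7 · n^4 / 4

By integral comparison (Euler-Maclaurin), Σ_{k=1}^n 7 · k^3 = 7 · ∫_0^n x^3 dx + O(n^3) = 7 · n^4/4 + O(n^3). (Equivalently, Faulhaber's formula gives the same leading term.)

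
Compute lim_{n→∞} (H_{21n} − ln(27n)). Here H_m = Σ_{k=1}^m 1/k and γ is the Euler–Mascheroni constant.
lim = ln(7/9) + γ

By Euler-Maclaurin, H_m = ln m + γ + O(1/m). So
  H_{21n} − ln(27n) = ln(21n) + γ − ln(27n) + O(1/n)
                       = ln(21/27) + γ + O(1/n).
Hence the limit is ln(21/27) + γ (= ln(7/9)).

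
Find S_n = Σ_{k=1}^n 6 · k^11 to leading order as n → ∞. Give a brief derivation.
S_n ~ n^12 / 2

By integral comparison (Euler-Maclaurin), Σ_{k=1}^n 6 · k^11 = 6 · ∫_0^n x^11 dx + O(n^11) = 6 · n^12/12 = n^12 / 2 + O(n^11). (Equivalently, Faulhaber's formula gives the same leading term.)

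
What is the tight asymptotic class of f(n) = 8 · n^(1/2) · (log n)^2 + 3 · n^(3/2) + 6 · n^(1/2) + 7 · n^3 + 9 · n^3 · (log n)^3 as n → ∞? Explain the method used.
f(n) ∈ Θ(n^3 · (log n)^3)

Compare the terms by growth order. For large n, n^a · (log n)^b dominates n^a' · (log n)^b' iff a > a', or (a = a' and b > b'). Ranking the 5 terms shows the dominant one is 9 · n^3 · (log n)^3. Hence f(n) ∈ Θ(n^3 · (log n)^3).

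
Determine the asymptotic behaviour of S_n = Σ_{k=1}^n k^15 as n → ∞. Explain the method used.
S_n ~ n^16 / 16

By integral comparison (Euler-Maclaurin), Σ_{k=1}^n k^15 = ∫_0^n x^15 dx + O(n^15) = n^16/16 + O(n^15). (Equivalently, Faulhaber's formula gives the same leading term.)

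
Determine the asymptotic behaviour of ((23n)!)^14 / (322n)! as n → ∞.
((23n)!)^14/(322n)! ~ ((2π·23n)^(13/2) / sqrt(14)) · 14^(−14·23n)  →  0

Write N = 23n. Stirling: N! ~ sqrt(2π N)(N/e)^N and (14N)! ~ sqrt(2π·14N)·(14N/e)^(14N).
  (N!)^14/(14N)! ~ (2π N)^(14/2) (N/e)^(14N) / [sqrt(2π·14N) (14N/e)^(14N)]
     = (2π N)^(14/2) / sqrt(2π·14N) · (N/(14N))^(14N)
     = (2π N)^((14−1)/2) / sqrt(14) · 14^(−14N).
Since 14^14 > 1, the factor 14^(−14N) decays exponentially, so the ratio → 0. Substituting N = 23n gives the stated form.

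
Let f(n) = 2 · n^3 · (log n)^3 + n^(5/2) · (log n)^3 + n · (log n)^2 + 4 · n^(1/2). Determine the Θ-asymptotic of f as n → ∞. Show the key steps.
f(n) ∈ Θ(n^3 · (log n)^3)

Compare the terms by growth order. For large n, n^a · (log n)^b dominates n^a' · (log n)^b' iff a > a', or (a = a' and b > b'). Ranking the 4 terms shows the dominant one is 2 · n^3 · (log n)^3. Hence f(n) ∈ Θ(n^3 · (log n)^3).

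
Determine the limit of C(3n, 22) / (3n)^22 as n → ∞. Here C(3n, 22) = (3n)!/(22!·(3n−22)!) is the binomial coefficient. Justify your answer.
lim = 1/22! = 1/1124000727777607680000

With N = 3n → ∞: C(N, 22) / N^22 = [N(N−1)…(N−21)] / (22! · N^22) = (1/22!) · 1 · (1 − 1/(3n)) · … · (1 − 21/(3n)). Each factor → 1 as N → ∞, so the limit is 1/22! = 1/1124000727777607680000.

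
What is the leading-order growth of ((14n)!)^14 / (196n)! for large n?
((14n)!)^14/(196n)! ~ ((2π·14n)^(13/2) / sqrt(14)) · 14^(−14·14n)  →  0

Write N = 14n. Stirling: N! ~ sqrt(2π N)(N/e)^N and (14N)! ~ sqrt(2π·14N)·(14N/e)^(14N).
  (N!)^14/(14N)! ~ (2π N)^(14/2) (N/e)^(14N) / [sqrt(2π·14N) (14N/e)^(14N)]
     = (2π N)^(14/2) / sqrt(2π·14N) · (N/(14N))^(14N)
     = (2π N)^((14−1)/2) / sqrt(14) · 14^(−14N).
Since 14^14 > 1, the factor 14^(−14N) decays exponentially, so the ratio → 0. Substituting N = 14n gives the stated form.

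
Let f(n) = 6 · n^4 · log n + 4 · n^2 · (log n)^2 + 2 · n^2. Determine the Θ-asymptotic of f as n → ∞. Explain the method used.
f(n) ∈ Θ(n^4 · log n)

Compare the terms by growth order. For large n, n^a · (log n)^b dominates n^a' · (log n)^b' iff a > a', or (a = a' and b > b'). Ranking the 3 terms shows the dominant one is 6 · n^4 · log n. Hence f(n) ∈ Θ(n^4 · log n).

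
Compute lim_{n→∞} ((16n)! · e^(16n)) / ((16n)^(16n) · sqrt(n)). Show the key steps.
lim = sqrt(2π·16)

Stirling: (16n)! ~ sqrt(2π·16n) · (16n/e)^(16n). Hence
  (16n)! · e^(16n) / (16n)^(16n) ~ sqrt(2π·16n).
Dividing by sqrt(n): sqrt(2π·16n) / sqrt(n) = sqrt(2π·16) · n^((1−1)/2), so the limit is sqrt(2π·16).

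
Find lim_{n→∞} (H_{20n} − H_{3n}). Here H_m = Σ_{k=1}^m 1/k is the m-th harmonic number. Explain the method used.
lim = ln(20/3)

Euler-Maclaurin gives H_m = ln m + γ + 1/(2m) + O(1/m^2). The γ and O(1/m) terms cancel in the difference:
  H_{20n} − H_{3n} = ln(20n) − ln(3n) + O(1/n) = ln(20/3) + O(1/n).
Hence the limit is ln(20/3).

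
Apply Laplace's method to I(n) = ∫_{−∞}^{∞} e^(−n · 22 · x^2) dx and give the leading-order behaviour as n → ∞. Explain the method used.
I(n) = sqrt(π/(22n))

Here φ(x) = 22 · x^2 has its unique minimum at x* = 0 with φ(x*) = 0 and φ''(x*) = 44. Laplace's method gives
  I(n) ~ e^(−n φ(x*)) · sqrt(2π / (n · φ''(x*))) = sqrt(2π / (44n)) = sqrt(π/(22n)).
This is exact: substituting u = (x − 0)·sqrt(22n) gives I(n) = (1/sqrt(22n)) ∫_{−∞}^{∞} e^(−u^2) du = sqrt(π/(22n)).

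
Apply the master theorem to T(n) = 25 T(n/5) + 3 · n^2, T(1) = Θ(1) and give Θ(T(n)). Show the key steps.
T(n) = Θ(n^2 log n)

log_5 25 = 2, and f(n) = 3 · n^2 = Θ(n^(log_5 25)). This is Case 2 of the master theorem: T(n) = Θ(f(n) · log n) = Θ(n^2 log n).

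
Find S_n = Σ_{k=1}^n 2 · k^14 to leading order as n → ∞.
S_n ~ 2 · n^15 / 15

By integral comparison (Euler-Maclaurin), Σ_{k=1}^n 2 · k^14 = 2 · ∫_0^n x^14 dx + O(n^14) = 2 · n^15/15 + O(n^14). (Equivalently, Faulhaber's formula gives the same leading term.)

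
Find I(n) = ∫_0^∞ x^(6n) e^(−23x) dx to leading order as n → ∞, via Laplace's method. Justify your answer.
I(n) ~ (sqrt(2π·6n) / 23) · (6n/(23e))^(6n)

Write the integrand as exp(6n ln x − 23x) and set f(x) = 6n ln x − 23x. Then f'(x) = 6n/x − 23 = 0 at x* = 6n/23, and f''(x*) = −6n/x*^2 = −23^2/(6n). Laplace's method (interior maximum) gives
  I(n) ~ e^(f(x*)) · sqrt(2π / |f''(x*)|)
        = exp(6n ln(6n/23) − 6n) · sqrt(2π · 6n / 23^2)
        = (6n/23)^(6n) e^(−6n) · sqrt(2π·6n) / 23
        = (sqrt(2π·6n) / 23) · (6n/(23e))^(6n).
This matches Γ(6n+1)/23^(6n+1) with Stirling applied to Γ.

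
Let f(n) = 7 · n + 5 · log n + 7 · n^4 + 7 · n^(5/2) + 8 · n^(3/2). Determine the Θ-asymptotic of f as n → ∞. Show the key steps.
f(n) ∈ Θ(n^4)

Compare the terms by growth order. For large n, n^a · (log n)^b dominates n^a' · (log n)^b' iff a > a', or (a = a' and b > b'). Ranking the 5 terms shows the dominant one is 7 · n^4. Hence f(n) ∈ Θ(n^4).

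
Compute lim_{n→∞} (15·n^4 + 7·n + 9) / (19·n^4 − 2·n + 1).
lim = 15/19

For large n the leading n^4 terms dominate both numerator and denominator. Dividing top and bottom by n^4, every other term tends to 0, leaving 15/19.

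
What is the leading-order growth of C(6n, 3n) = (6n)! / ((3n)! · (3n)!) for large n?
C(6n, 3n) ~ (4)^(3n) · sqrt(1/(π·3n))

Write N = 3n. Apply Stirling to each factorial:
  (2N)! ~ sqrt(2π·2N) · (2N/e)^(2N),
  N! ~ sqrt(2π N) · (N/e)^N,
  (1N)! ~ sqrt(2π·1N) · (1N/e)^(1N).
The exponential factors combine to (2N)^(2N) / (N^N · (1N)^(1N)) = 2^(2N)/1^(1N) = (2^2/1^1)^N = (4)^N.
The square-root prefactors combine to sqrt(2π·2N) / (sqrt(2π N)·sqrt(2π·1N)) = sqrt(2 / (2π·1·N)) = sqrt(1/(π·3n)).
Substituting N = 3n: C(6n, 3n) ~ (4)^(3n) · sqrt(1/(π·3n)).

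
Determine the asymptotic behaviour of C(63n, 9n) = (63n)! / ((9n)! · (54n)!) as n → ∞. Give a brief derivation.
C(63n, 9n) ~ (823543/46656)^(9n) · sqrt(7/(12π·9n))

Write N = 9n. Apply Stirling to each factorial:
  (7N)! ~ sqrt(2π·7N) · (7N/e)^(7N),
  N! ~ sqrt(2π N) · (N/e)^N,
  (6N)! ~ sqrt(2π·6N) · (6N/e)^(6N).
The exponential factors combine to (7N)^(7N) / (N^N · (6N)^(6N)) = 7^(7N)/6^(6N) = (7^7/6^6)^N = (823543/46656)^N.
The square-root prefactors combine to sqrt(2π·7N) / (sqrt(2π N)·sqrt(2π·6N)) = sqrt(7 / (2π·6·N)) = sqrt(7/(12π·9n)).
Substituting N = 9n: C(63n, 9n) ~ (823543/46656)^(9n) · sqrt(7/(12π·9n)).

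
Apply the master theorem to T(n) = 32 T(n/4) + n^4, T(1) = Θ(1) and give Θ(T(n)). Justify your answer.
T(n) = Θ(n^4)

log_4 32 ≈ 2.500. f(n) = n^4 dominates n^(log_4 32) since 4 > 2.500, and the regularity condition a·f(n/b) = 32·(n/4)^4 = (32/256)·n^4 ≤ c·f(n) holds with c = 32/256 ≈ 0.125 < 1. So this is Case 3: T(n) = Θ(f(n)) = Θ(n^4).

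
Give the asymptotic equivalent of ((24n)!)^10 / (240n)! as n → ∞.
((24n)!)^10/(240n)! ~ ((2π·24n)^(9/2) / sqrt(10)) · 10^(−10·24n)  →  0

Write N = 24n. Stirling: N! ~ sqrt(2π N)(N/e)^N and (10N)! ~ sqrt(2π·10N)·(10N/e)^(10N).
  (N!)^10/(10N)! ~ (2π N)^(10/2) (N/e)^(10N) / [sqrt(2π·10N) (10N/e)^(10N)]
     = (2π N)^(10/2) / sqrt(2π·10N) · (N/(10N))^(10N)
     = (2π N)^((10−1)/2) / sqrt(10) · 10^(−10N).
Since 10^10 > 1, the factor 10^(−10N) decays exponentially, so the ratio → 0. Substituting N = 24n gives the stated form.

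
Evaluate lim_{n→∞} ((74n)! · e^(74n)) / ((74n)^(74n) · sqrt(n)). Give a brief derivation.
lim = sqrt(2π·74)

Stirling: (74n)! ~ sqrt(2π·74n) · (74n/e)^(74n). Hence
  (74n)! · e^(74n) / (74n)^(74n) ~ sqrt(2π·74n).
Dividing by sqrt(n): sqrt(2π·74n) / sqrt(n) = sqrt(2π·74) · n^((1−1)/2), so the limit is sqrt(2π·74).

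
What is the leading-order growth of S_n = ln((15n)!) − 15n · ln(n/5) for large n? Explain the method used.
S_n ~ 15n · (ln 75 − 1) + O(ln n)

Stirling: ln((15n)!) = 15n ln(15n) − 15n + O(ln n).
  S_n = 15n ln(15n) − 15n − 15n ln(n/5) + O(ln n)
      = 15n ln(15n) − 15n ln n + 15n ln 5 − 15n + O(ln n)
      = 15n ln 15 + 15n ln 5 − 15n + O(ln n)
      = 15n (ln 75 − 1) + O(ln n).
Numerically ln(75) − 1 ≈ 3.3175.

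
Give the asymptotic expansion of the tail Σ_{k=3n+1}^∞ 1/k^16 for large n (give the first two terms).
Σ_{k>3n} 1/k^16 = 1/(15 · (3n)^15) − 1/(2 · (3n)^16) + O(1/(3n)^17)

Compare to the integral: ∫_{3n}^∞ x^(−16) dx = [−x^(−15)/15]_{3n}^∞ = 1/((16−1)·(3n)^15). The Euler-Maclaurin correction adds −f(3n)/2 = −1/(2·(3n)^16). Euler-Maclaurin then gives
  Σ_{k>3n} 1/k^16 = ∫_{3n}^∞ dx/x^16 − 1/(2·(3n)^16) + O(1/(3n)^17).
(Equivalently this is ζ(16) − Σ_{k≤3n} 1/k^16.)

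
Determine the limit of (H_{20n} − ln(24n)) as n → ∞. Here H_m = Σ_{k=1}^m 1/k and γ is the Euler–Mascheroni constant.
lim = ln(5/6) + γ

By Euler-Maclaurin, H_m = ln m + γ + O(1/m). So
  H_{20n} − ln(24n) = ln(20n) + γ − ln(24n) + O(1/n)
                       = ln(20/24) + γ + O(1/n).
Hence the limit is ln(20/24) + γ (= ln(5/6)).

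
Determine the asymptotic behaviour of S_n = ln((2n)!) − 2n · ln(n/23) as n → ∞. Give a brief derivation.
S_n ~ 2n · (ln 46 − 1) + O(ln n)

Stirling: ln((2n)!) = 2n ln(2n) − 2n + O(ln n).
  S_n = 2n ln(2n) − 2n − 2n ln(n/23) + O(ln n)
      = 2n ln(2n) − 2n ln n + 2n ln 23 − 2n + O(ln n)
      = 2n ln 2 + 2n ln 23 − 2n + O(ln n)
      = 2n (ln 46 − 1) + O(ln n).
Numerically ln(46) − 1 ≈ 2.8286.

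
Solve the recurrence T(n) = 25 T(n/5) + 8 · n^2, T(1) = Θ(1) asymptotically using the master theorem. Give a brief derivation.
T(n) = Θ(n^2 log n)

log_5 25 = 2, and f(n) = 8 · n^2 = Θ(n^(log_5 25)). This is Case 2 of the master theorem: T(n) = Θ(f(n) · log n) = Θ(n^2 log n).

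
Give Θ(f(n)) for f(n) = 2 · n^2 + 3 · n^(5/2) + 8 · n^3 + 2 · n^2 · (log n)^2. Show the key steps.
f(n) ∈ Θ(n^3)

Compare the terms by growth order. For large n, n^a · (log n)^b dominates n^a' · (log n)^b' iff a > a', or (a = a' and b > b'). Ranking the 4 terms shows the dominant one is 8 · n^3. Hence f(n) ∈ Θ(n^3).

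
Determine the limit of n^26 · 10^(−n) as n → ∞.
lim = 0

Exponentials with base > 1 dominate every fixed polynomial: for any fixed c, n^c / 10^n → 0 as n → ∞ (e.g. by the ratio test, or by writing 10^n = e^(n ln 10) and noting e^(n ln 10) / n^c → ∞). Hence n^26 · 10^(−n) = n^26 / 10^n → 0.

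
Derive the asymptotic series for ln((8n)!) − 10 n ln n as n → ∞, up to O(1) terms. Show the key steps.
ln((8n)!) − 10 n ln n = −2 n ln n + 8(ln 8 − 1) n + (1/2) ln(2π·8n) + O(1/n)

Stirling: ln((8n)!) = 8n ln(8n) − 8n + (1/2) ln(2π·8n) + O(1/n).
Expand 8n ln(8n) = 8n (ln n + ln 8) = 8n ln n + 8n ln 8.
Subtract 10n ln n: leading term is (8 − 10) n ln n = −2 n ln n. The next term is 8n ln 8 − 8n = 8(ln 8 − 1) n. Then the (1/2) ln(2π·8n) correction.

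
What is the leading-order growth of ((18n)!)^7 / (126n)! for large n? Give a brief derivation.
((18n)!)^7/(126n)! ~ ((2π·18n)^(6/2) / sqrt(7)) · 7^(−7·18n)  →  0

Write N = 18n. Stirling: N! ~ sqrt(2π N)(N/e)^N and (7N)! ~ sqrt(2π·7N)·(7N/e)^(7N).
  (N!)^7/(7N)! ~ (2π N)^(7/2) (N/e)^(7N) / [sqrt(2π·7N) (7N/e)^(7N)]
     = (2π N)^(7/2) / sqrt(2π·7N) · (N/(7N))^(7N)
     = (2π N)^((7−1)/2) / sqrt(7) · 7^(−7N).
Since 7^7 > 1, the factor 7^(−7N) decays exponentially, so the ratio → 0. Substituting N = 18n gives the stated form.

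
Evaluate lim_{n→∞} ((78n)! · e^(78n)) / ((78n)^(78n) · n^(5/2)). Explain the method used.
lim = 0

Stirling: (78n)! ~ sqrt(2π·78n) · (78n/e)^(78n). Hence
  (78n)! · e^(78n) / (78n)^(78n) ~ sqrt(2π·78n).
Dividing by n^(5/2): sqrt(2π·78n) / n^(5/2) = sqrt(2π·78) · n^((1−5)/2), so the expression behaves like sqrt(2π·78) · n^((1−5)/2) → 0.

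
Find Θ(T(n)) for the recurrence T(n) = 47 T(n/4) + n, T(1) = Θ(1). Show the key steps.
T(n) = Θ(n^(log_4 47))

Master theorem: compare f(n) = n to n^(log_4 47) where log_4 47 ≈ 2.777. Since 1 < log_4 47, we have f(n) = O(n^(log_4 47 − ε)) for some ε > 0 — Case 1. Hence T(n) = Θ(n^(log_4 47)).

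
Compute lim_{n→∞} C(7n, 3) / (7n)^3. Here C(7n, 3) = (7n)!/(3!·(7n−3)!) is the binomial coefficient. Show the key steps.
lim = 1/3! = 1/6

With N = 7n → ∞: C(N, 3) / N^3 = [N(N−1)…(N−2)] / (3! · N^3) = (1/3!) · 1 · (1 − 1/(7n)) · (1 − 2/(7n)). Each factor → 1 as N → ∞, so the limit is 1/3! = 1/6.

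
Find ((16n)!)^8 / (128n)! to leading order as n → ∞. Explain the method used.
((16n)!)^8/(128n)! ~ ((2π·16n)^(7/2) / sqrt(8)) · 8^(−8·16n)  →  0

Write N = 16n. Stirling: N! ~ sqrt(2π N)(N/e)^N and (8N)! ~ sqrt(2π·8N)·(8N/e)^(8N).
  (N!)^8/(8N)! ~ (2π N)^(8/2) (N/e)^(8N) / [sqrt(2π·8N) (8N/e)^(8N)]
     = (2π N)^(8/2) / sqrt(2π·8N) · (N/(8N))^(8N)
     = (2π N)^((8−1)/2) / sqrt(8) · 8^(−8N).
Since 8^8 > 1, the factor 8^(−8N) decays exponentially, so the ratio → 0. Substituting N = 16n gives the stated form.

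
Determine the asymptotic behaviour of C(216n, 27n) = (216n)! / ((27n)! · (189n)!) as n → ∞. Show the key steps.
C(216n, 27n) ~ (16777216/823543)^(27n) · sqrt(4/(7π·27n))

Write N = 27n. Apply Stirling to each factorial:
  (8N)! ~ sqrt(2π·8N) · (8N/e)^(8N),
  N! ~ sqrt(2π N) · (N/e)^N,
  (7N)! ~ sqrt(2π·7N) · (7N/e)^(7N).
The exponential factors combine to (8N)^(8N) / (N^N · (7N)^(7N)) = 8^(8N)/7^(7N) = (8^8/7^7)^N = (16777216/823543)^N.
The square-root prefactors combine to sqrt(2π·8N) / (sqrt(2π N)·sqrt(2π·7N)) = sqrt(8 / (2π·7·N)) = sqrt(4/(7π·27n)).
Substituting N = 27n: C(216n, 27n) ~ (16777216/823543)^(27n) · sqrt(4/(7π·27n)).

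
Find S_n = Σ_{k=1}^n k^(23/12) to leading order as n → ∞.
S_n ~ (12/35) · n^(35/12)

Integral comparison: Σ_{k=1}^n k^(23/12) = ∫_0^n x^(23/12) dx + O(n^(23/12)). The integral is n^(1 + 23/12) / (1 + 23/12) = n^((23+12)/12) / ((23+12)/12) = (12/35) · n^(35/12).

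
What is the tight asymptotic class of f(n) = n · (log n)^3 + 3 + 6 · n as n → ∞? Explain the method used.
f(n) ∈ Θ(n · (log n)^3)

Compare the terms by growth order. For large n, n^a · (log n)^b dominates n^a' · (log n)^b' iff a > a', or (a = a' and b > b'). Ranking the 3 terms shows the dominant one is n · (log n)^3. Hence f(n) ∈ Θ(n · (log n)^3).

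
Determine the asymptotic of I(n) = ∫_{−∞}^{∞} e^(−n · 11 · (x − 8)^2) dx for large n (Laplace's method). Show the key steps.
I(n) = sqrt(π/(11n))

Here φ(x) = 11 · (x − 8)^2 has its unique minimum at x* = 8 with φ(x*) = 0 and φ''(x*) = 22. Laplace's method gives
  I(n) ~ e^(−n φ(x*)) · sqrt(2π / (n · φ''(x*))) = sqrt(2π / (22n)) = sqrt(π/(11n)).
This is exact: substituting u = (x − 8)·sqrt(11n) gives I(n) = (1/sqrt(11n)) ∫_{−∞}^{∞} e^(−u^2) du = sqrt(π/(11n)).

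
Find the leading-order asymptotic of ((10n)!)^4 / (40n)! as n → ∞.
((10n)!)^4/(40n)! ~ ((2π·10n)^(3/2) / 2) · 4^(−4·10n)  →  0

Write N = 10n. Stirling: N! ~ sqrt(2π N)(N/e)^N and (4N)! ~ sqrt(2π·4N)·(4N/e)^(4N).
  (N!)^4/(4N)! ~ (2π N)^(4/2) (N/e)^(4N) / [sqrt(2π·4N) (4N/e)^(4N)]
     = (2π N)^(4/2) / sqrt(2π·4N) · (N/(4N))^(4N)
     = (2π N)^((4−1)/2) / 2 · 4^(−4N).
Since 4^4 > 1, the factor 4^(−4N) decays exponentially, so the ratio → 0. Substituting N = 10n gives the stated form.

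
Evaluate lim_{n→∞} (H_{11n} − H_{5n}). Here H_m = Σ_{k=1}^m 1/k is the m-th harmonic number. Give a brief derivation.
lim = ln(11/5)

Euler-Maclaurin gives H_m = ln m + γ + 1/(2m) + O(1/m^2). The γ and O(1/m) terms cancel in the difference:
  H_{11n} − H_{5n} = ln(11n) − ln(5n) + O(1/n) = ln(11/5) + O(1/n).
Hence the limit is ln(11/5).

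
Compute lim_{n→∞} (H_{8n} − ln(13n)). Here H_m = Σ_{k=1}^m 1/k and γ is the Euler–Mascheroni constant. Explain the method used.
lim = ln(8/13) + γ

By Euler-Maclaurin, H_m = ln m + γ + O(1/m). So
  H_{8n} − ln(13n) = ln(8n) + γ − ln(13n) + O(1/n)
                       = ln(8/13) + γ + O(1/n).
Hence the limit is ln(8/13) + γ.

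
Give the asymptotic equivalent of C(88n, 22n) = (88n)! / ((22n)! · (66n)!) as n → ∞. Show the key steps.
C(88n, 22n) ~ (256/27)^(22n) · sqrt(2/(3π·22n))

Write N = 22n. Apply Stirling to each factorial:
  (4N)! ~ sqrt(2π·4N) · (4N/e)^(4N),
  N! ~ sqrt(2π N) · (N/e)^N,
  (3N)! ~ sqrt(2π·3N) · (3N/e)^(3N).
The exponential factors combine to (4N)^(4N) / (N^N · (3N)^(3N)) = 4^(4N)/3^(3N) = (4^4/3^3)^N = (256/27)^N.
The square-root prefactors combine to sqrt(2π·4N) / (sqrt(2π N)·sqrt(2π·3N)) = sqrt(4 / (2π·3·N)) = sqrt(2/(3π·22n)).
Substituting N = 22n: C(88n, 22n) ~ (256/27)^(22n) · sqrt(2/(3π·22n)).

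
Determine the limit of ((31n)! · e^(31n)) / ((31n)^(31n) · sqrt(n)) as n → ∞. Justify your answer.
lim = sqrt(2π·31)

Stirling: (31n)! ~ sqrt(2π·31n) · (31n/e)^(31n). Hence
  (31n)! · e^(31n) / (31n)^(31n) ~ sqrt(2π·31n).
Dividing by sqrt(n): sqrt(2π·31n) / sqrt(n) = sqrt(2π·31) · n^((1−1)/2), so the limit is sqrt(2π·31).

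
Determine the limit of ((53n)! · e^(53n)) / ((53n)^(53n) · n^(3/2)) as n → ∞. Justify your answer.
lim = 0

Stirling: (53n)! ~ sqrt(2π·53n) · (53n/e)^(53n). Hence
  (53n)! · e^(53n) / (53n)^(53n) ~ sqrt(2π·53n).
Dividing by n^(3/2): sqrt(2π·53n) / n^(3/2) = sqrt(2π·53) · n^((1−3)/2), so the expression behaves like sqrt(2π·53) · n^((1−3)/2) → 0.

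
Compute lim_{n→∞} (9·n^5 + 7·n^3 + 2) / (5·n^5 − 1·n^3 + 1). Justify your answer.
lim = 9/5

For large n the leading n^5 terms dominate both numerator and denominator. Dividing top and bottom by n^5, every other term tends to 0, leaving 9/5.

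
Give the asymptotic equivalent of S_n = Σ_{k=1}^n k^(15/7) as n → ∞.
S_n ~ (7/22) · n^(22/7)

Integral comparison: Σ_{k=1}^n k^(15/7) = ∫_0^n x^(15/7) dx + O(n^(15/7)). The integral is n^(1 + 15/7) / (1 + 15/7) = n^((15+7)/7) / ((15+7)/7) = (7/22) · n^(22/7).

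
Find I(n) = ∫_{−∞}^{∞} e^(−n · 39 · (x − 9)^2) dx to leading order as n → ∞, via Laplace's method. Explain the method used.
I(n) = sqrt(π/(39n))

Here φ(x) = 39 · (x − 9)^2 has its unique minimum at x* = 9 with φ(x*) = 0 and φ''(x*) = 78. Laplace's method gives
  I(n) ~ e^(−n φ(x*)) · sqrt(2π / (n · φ''(x*))) = sqrt(2π / (78n)) = sqrt(π/(39n)).
This is exact: substituting u = (x − 9)·sqrt(39n) gives I(n) = (1/sqrt(39n)) ∫_{−∞}^{∞} e^(−u^2) du = sqrt(π/(39n)).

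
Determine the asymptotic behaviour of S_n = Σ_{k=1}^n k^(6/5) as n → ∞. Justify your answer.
S_n ~ (5/11) · n^(11/5)

Integral comparison: Σ_{k=1}^n k^(6/5) = ∫_0^n x^(6/5) dx + O(n^(6/5)). The integral is n^(1 + 6/5) / (1 + 6/5) = n^((6+5)/5) / ((6+5)/5) = (5/11) · n^(11/5).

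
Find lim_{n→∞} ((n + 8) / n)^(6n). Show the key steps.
lim = e^48

Rewrite as (1 + 8/n)^(6n). By the standard limit (1 + x/n)^n → e^x, we have (1 + 8/n)^n → e^8, and raising to the 6th power gives e^48.
More precisely, ln[(1 + 8/n)^(6n)] = 6n · ln(1 + 8/n) = 6n · (8/n + O(1/n^2)) = 48 + O(1/n) → 48.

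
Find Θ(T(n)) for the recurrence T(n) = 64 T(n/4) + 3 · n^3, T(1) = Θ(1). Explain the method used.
T(n) = Θ(n^3 log n)

log_4 64 = 3, and f(n) = 3 · n^3 = Θ(n^(log_4 64)). This is Case 2 of the master theorem: T(n) = Θ(f(n) · log n) = Θ(n^3 log n).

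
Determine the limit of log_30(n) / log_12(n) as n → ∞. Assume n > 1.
lim = ln(12) / ln(30) = log_30(12)

Change of base: log_30(n) = ln n / ln 30 and log_12(n) = ln n / ln 12. The ratio is (ln n / ln 30) · (ln 12 / ln n) = ln 12 / ln 30, a constant independent of n. So the limit is ln 12 / ln 30 = log_30(12).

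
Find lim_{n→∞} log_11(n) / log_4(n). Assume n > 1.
lim = ln(4) / ln(11) = log_11(4)

Change of base: log_11(n) = ln n / ln 11 and log_4(n) = ln n / ln 4. The ratio is (ln n / ln 11) · (ln 4 / ln n) = ln 4 / ln 11, a constant independent of n. So the limit is ln 4 / ln 11 = log_11(4).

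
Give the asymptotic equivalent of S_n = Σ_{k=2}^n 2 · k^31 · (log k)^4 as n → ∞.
S_n ~ n^32 · (log n)^4 / 16

By integral comparison, S_n = ∫_1^n 2 · x^31 · (log x)^4 dx + O(n^31 · (log n)^4). For the integral, the leading term of ∫_1^n x^31 (log x)^4 dx is n^32/32 · (log n)^4 (by repeated integration by parts; each step lowers the log-exponent and produces a relatively O(1/log n) correction). Hence S_n ~ n^32 · (log n)^4 / 16.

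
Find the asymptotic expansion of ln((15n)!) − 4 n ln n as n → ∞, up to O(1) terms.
ln((15n)!) − 4 n ln n = 11 n ln n + 15(ln 15 − 1) n + (1/2) ln(2π·15n) + O(1/n)

Stirling: ln((15n)!) = 15n ln(15n) − 15n + (1/2) ln(2π·15n) + O(1/n).
Expand 15n ln(15n) = 15n (ln n + ln 15) = 15n ln n + 15n ln 15.
Subtract 4n ln n: leading term is (15 − 4) n ln n = 11 n ln n. The next term is 15n ln 15 − 15n = 15(ln 15 − 1) n. Then the (1/2) ln(2π·15n) correction.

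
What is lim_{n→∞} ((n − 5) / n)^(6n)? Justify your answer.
lim = e^(−30)

Rewrite as (1 − 5/n)^(6n). By the standard limit (1 + x/n)^n → e^x, we have (1 − 5/n)^n → e^(−5), and raising to the 6th power gives e^(−30).
More precisely, ln[(1 − 5/n)^(6n)] = 6n · ln(1 − 5/n) = 6n · (-5/n + O(1/n^2)) = -30 + O(1/n) → -30.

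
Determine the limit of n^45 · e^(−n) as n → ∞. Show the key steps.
lim = 0

Exponentials with base > 1 dominate every fixed polynomial: for any fixed c, n^c / e^n → 0 as n → ∞ (e.g. by the ratio test, or since e^n grows faster than any power of n). Hence n^45 · e^(−n) = n^45 / e^n → 0.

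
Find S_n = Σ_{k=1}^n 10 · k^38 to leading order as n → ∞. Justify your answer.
S_n ~ 10 · n^39 / 39

By integral comparison (Euler-Maclaurin), Σ_{k=1}^n 10 · k^38 = 10 · ∫_0^n x^38 dx + O(n^38) = 10 · n^39/39 + O(n^38). (Equivalently, Faulhaber's formula gives the same leading term.)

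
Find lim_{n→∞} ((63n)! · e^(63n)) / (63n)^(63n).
lim = ∞

Stirling: (63n)! ~ sqrt(2π·63n) · (63n/e)^(63n). Hence
  (63n)! · e^(63n) / (63n)^(63n) ~ sqrt(2π·63n) = sqrt(2π·63) · sqrt(n) → ∞.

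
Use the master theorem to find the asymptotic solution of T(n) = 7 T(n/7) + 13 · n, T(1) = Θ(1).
T(n) = Θ(n log n)

log_7 7 = 1, and f(n) = 13 · n = Θ(n^(log_7 7)). This is Case 2 of the master theorem: T(n) = Θ(f(n) · log n) = Θ(n log n).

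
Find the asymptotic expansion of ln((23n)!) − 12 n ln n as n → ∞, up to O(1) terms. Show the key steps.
ln((23n)!) − 12 n ln n = 11 n ln n + 23(ln 23 − 1) n + (1/2) ln(2π·23n) + O(1/n)

Stirling: ln((23n)!) = 23n ln(23n) − 23n + (1/2) ln(2π·23n) + O(1/n).
Expand 23n ln(23n) = 23n (ln n + ln 23) = 23n ln n + 23n ln 23.
Subtract 12n ln n: leading term is (23 − 12) n ln n = 11 n ln n. The next term is 23n ln 23 − 23n = 23(ln 23 − 1) n. Then the (1/2) ln(2π·23n) correction.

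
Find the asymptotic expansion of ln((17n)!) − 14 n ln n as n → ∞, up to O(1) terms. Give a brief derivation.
ln((17n)!) − 14 n ln n = 3 n ln n + 17(ln 17 − 1) n + (1/2) ln(2π·17n) + O(1/n)

Stirling: ln((17n)!) = 17n ln(17n) − 17n + (1/2) ln(2π·17n) + O(1/n).
Expand 17n ln(17n) = 17n (ln n + ln 17) = 17n ln n + 17n ln 17.
Subtract 14n ln n: leading term is (17 − 14) n ln n = 3 n ln n. The next term is 17n ln 17 − 17n = 17(ln 17 − 1) n. Then the (1/2) ln(2π·17n) correction.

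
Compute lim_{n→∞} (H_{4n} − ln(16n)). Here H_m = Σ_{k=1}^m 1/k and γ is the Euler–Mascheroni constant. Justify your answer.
lim = −ln 4 + γ

By Euler-Maclaurin, H_m = ln m + γ + O(1/m). So
  H_{4n} − ln(16n) = ln(4n) + γ − ln(16n) + O(1/n)
                       = ln(4/16) + γ + O(1/n).
Hence the limit is ln(4/16) + γ (= −ln 4).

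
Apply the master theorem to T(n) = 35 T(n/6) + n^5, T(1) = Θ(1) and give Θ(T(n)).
T(n) = Θ(n^5)

log_6 35 ≈ 1.984. f(n) = n^5 dominates n^(log_6 35) since 5 > 1.984, and the regularity condition a·f(n/b) = 35·(n/6)^5 = (35/7776)·n^5 ≤ c·f(n) holds with c = 35/7776 ≈ 0.0045 < 1. So this is Case 3: T(n) = Θ(f(n)) = Θ(n^5).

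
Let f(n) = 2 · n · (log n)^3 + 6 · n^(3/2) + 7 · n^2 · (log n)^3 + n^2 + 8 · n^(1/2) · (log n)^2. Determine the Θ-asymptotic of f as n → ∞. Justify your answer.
f(n) ∈ Θ(n^2 · (log n)^3)

Compare the terms by growth order. For large n, n^a · (log n)^b dominates n^a' · (log n)^b' iff a > a', or (a = a' and b > b'). Ranking the 5 terms shows the dominant one is 7 · n^2 · (log n)^3. Hence f(n) ∈ Θ(n^2 · (log n)^3).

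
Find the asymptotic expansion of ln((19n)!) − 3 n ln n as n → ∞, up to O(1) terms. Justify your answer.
ln((19n)!) − 3 n ln n = 16 n ln n + 19(ln 19 − 1) n + (1/2) ln(2π·19n) + O(1/n)

Stirling: ln((19n)!) = 19n ln(19n) − 19n + (1/2) ln(2π·19n) + O(1/n).
Expand 19n ln(19n) = 19n (ln n + ln 19) = 19n ln n + 19n ln 19.
Subtract 3n ln n: leading term is (19 − 3) n ln n = 16 n ln n. The next term is 19n ln 19 − 19n = 19(ln 19 − 1) n. Then the (1/2) ln(2π·19n) correction.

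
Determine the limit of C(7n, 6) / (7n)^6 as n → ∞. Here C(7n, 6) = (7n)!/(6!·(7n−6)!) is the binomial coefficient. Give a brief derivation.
lim = 1/6! = 1/720

With N = 7n → ∞: C(N, 6) / N^6 = [N(N−1)…(N−5)] / (6! · N^6) = (1/6!) · 1 · (1 − 1/(7n)) · … · (1 − 5/(7n)). Each factor → 1 as N → ∞, so the limit is 1/6! = 1/720.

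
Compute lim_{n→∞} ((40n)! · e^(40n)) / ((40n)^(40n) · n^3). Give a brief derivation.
lim = 0

Stirling: (40n)! ~ sqrt(2π·40n) · (40n/e)^(40n). Hence
  (40n)! · e^(40n) / (40n)^(40n) ~ sqrt(2π·40n).
Dividing by n^3: sqrt(2π·40n) / n^3 = sqrt(2π·40) · n^((1−6)/2), so the expression behaves like sqrt(2π·40) · n^((1−6)/2) → 0.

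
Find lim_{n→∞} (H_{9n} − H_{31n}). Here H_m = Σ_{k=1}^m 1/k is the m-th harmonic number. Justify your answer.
lim = ln(9/31)

Euler-Maclaurin gives H_m = ln m + γ + 1/(2m) + O(1/m^2). The γ and O(1/m) terms cancel in the difference:
  H_{9n} − H_{31n} = ln(9n) − ln(31n) + O(1/n) = ln(9/31) + O(1/n).
Hence the limit is ln(9/31).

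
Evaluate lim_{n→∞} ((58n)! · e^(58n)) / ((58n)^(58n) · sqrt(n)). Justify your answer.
lim = sqrt(2π·58)

Stirling: (58n)! ~ sqrt(2π·58n) · (58n/e)^(58n). Hence
  (58n)! · e^(58n) / (58n)^(58n) ~ sqrt(2π·58n).
Dividing by sqrt(n): sqrt(2π·58n) / sqrt(n) = sqrt(2π·58) · n^((1−1)/2), so the limit is sqrt(2π·58).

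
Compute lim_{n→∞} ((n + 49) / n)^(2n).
lim = e^98

Rewrite as (1 + 49/n)^(2n). By the standard limit (1 + x/n)^n → e^x, we have (1 + 49/n)^n → e^49, and raising to the 2nd power gives e^98.
More precisely, ln[(1 + 49/n)^(2n)] = 2n · ln(1 + 49/n) = 2n · (49/n + O(1/n^2)) = 98 + O(1/n) → 98.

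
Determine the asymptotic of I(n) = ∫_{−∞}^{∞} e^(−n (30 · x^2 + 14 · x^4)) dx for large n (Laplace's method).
I(n) ~ sqrt(π/(30n))

φ(x) = 30 · x^2 + 14 · x^4 has its unique global minimum at x* = 0 (since φ'(x) = 60x + 56x^3 = 0 only at x = 0 for real x with both coefficients positive, and φ → ∞ as |x| → ∞). At x* = 0, φ(0) = 0 and φ''(0) = 60. Laplace's method then gives
  I(n) ~ sqrt(2π / (n · φ''(0))) · e^(−n φ(0)) = sqrt(2π / (60n)) = sqrt(π/(30n)).
The 14 · x^4 term contributes only at subleading order (an O(1/n) relative correction).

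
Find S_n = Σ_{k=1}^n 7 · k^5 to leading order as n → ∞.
S_n ~ 7 · n^6 / 6

By integral comparison (Euler-Maclaurin), Σ_{k=1}^n 7 · k^5 = 7 · ∫_0^n x^5 dx + O(n^5) = 7 · n^6/6 + O(n^5). (Equivalently, Faulhaber's formula gives the same leading term.)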